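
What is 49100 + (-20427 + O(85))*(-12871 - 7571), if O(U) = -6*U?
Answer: 428043254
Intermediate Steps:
49100 + (-20427 + O(85))*(-12871 - 7571) = 49100 + (-20427 - 6*85)*(-12871 - 7571) = 49100 + (-20427 - 510)*(-20442) = 49100 - 20937*(-20442) = 49100 + 427994154 = 428043254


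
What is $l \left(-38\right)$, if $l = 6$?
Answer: $-228$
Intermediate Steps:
$l \left(-38\right) = 6 \left(-38\right) = -228$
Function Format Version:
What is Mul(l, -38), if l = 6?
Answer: -228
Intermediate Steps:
Mul(l, -38) = Mul(6, -38) = -228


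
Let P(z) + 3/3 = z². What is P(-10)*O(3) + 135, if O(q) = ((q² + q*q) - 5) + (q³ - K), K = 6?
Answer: 3501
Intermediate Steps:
P(z) = -1 + z²
O(q) = -11 + q³ + 2*q² (O(q) = ((q² + q*q) - 5) + (q³ - 1*6) = ((q² + q²) - 5) + (q³ - 6) = (2*q² - 5) + (-6 + q³) = (-5 + 2*q²) + (-6 + q³) = -11 + q³ + 2*q²)
P(-10)*O(3) + 135 = (-1 + (-10)²)*(-11 + 3³ + 2*3²) + 135 = (-1 + 100)*(-11 + 27 + 2*9) + 135 = 99*(-11 + 27 + 18) + 135 = 99*34 + 135 = 3366 + 135 = 3501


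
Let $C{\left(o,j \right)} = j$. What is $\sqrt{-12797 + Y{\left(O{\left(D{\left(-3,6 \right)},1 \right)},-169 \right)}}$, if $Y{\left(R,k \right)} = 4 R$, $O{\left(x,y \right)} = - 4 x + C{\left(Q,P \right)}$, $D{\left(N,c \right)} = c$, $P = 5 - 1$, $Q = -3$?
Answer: $i \sqrt{12877} \approx 113.48 i$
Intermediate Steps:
$P = 4$ ($P = 5 - 1 = 4$)
$O{\left(x,y \right)} = 4 - 4 x$ ($O{\left(x,y \right)} = - 4 x + 4 = 4 - 4 x$)
$\sqrt{-12797 + Y{\left(O{\left(D{\left(-3,6 \right)},1 \right)},-169 \right)}} = \sqrt{-12797 + 4 \left(4 - 24\right)} = \sqrt{-12797 + 4 \left(-20\right)} = \sqrt{-12797 - 80} = \sqrt{-12877} = i \sqrt{12877}$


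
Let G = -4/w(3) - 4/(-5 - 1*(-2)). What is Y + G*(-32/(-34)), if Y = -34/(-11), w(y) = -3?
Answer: 3142/561 ≈ 5.6007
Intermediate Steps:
Y = 34/11 (Y = -34*(-1/11) = 34/11 ≈ 3.0909)
G = 8/3 (G = -4/(-3) - 4/(-5 - 1*(-2)) = -4*(-⅓) - 4/(-5 + 2) = 4/3 - 4/(-3) = 4/3 - 4*(-⅓) = 4/3 + 4/3 = 8/3 ≈ 2.6667)
Y + G*(-32/(-34)) = 34/11 + 8*(-32/(-34))/3 = 34/11 + 8*(-32*(-1/34))/3 = 34/11 + (8/3)*(16/17) = 34/11 + 128/51 = 3142/561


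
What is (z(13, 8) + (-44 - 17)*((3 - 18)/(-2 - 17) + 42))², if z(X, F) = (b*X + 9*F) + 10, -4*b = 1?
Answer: 37012757769/5776 ≈ 6.4080e+6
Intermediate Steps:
b = -¼ (b = -¼*1 = -¼ ≈ -0.25000)
z(X, F) = 10 + 9*F - X/4 (z(X, F) = (-X/4 + 9*F) + 10 = (9*F - X/4) + 10 = 10 + 9*F - X/4)
(z(13, 8) + (-44 - 17)*((3 - 18)/(-2 - 17) + 42))² = ((10 + 9*8 - ¼*13) + (-44 - 17)*((3 - 18)/(-2 - 17) + 42))² = ((10 + 72 - 13/4) - 61*(-15/(-19) + 42))² = (315/4 - 61*(-15*(-1/19) + 42))² = (315/4 - 61*(15/19 + 42))² = (315/4 - 61*813/19)² = (315/4 - 49593/19)² = (-192387/76)² = 37012757769/5776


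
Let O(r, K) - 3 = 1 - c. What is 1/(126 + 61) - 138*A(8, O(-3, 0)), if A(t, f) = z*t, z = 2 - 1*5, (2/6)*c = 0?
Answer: 619345/187 ≈ 3312.0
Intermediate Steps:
c = 0 (c = 3*0 = 0)
z = -3 (z = 2 - 5 = -3)
O(r, K) = 4 (O(r, K) = 3 + (1 - 1*0) = 3 + (1 + 0) = 3 + 1 = 4)
A(t, f) = -3*t
1/(126 + 61) - 138*A(8, O(-3, 0)) = 1/(126 + 61) - (-414)*8 = 1/187 - 138*(-24) = 1/187 + 3312 = 619345/187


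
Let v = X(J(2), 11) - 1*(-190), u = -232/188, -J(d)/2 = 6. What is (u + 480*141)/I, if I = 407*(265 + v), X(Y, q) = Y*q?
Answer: 3180902/6178667 ≈ 0.51482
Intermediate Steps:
J(d) = -12 (J(d) = -2*6 = -12)
u = -58/47 (u = -232*1/188 = -58/47 ≈ -1.2340)
v = 58 (v = -12*11 - 1*(-190) = -132 + 190 = 58)
I = 131461 (I = 407*(265 + 58) = 407*323 = 131461)
(u + 480*141)/I = (-58/47 + 480*141)/131461 = (-58/47 + 67680)*(1/131461) = (3180902/47)*(1/131461) = 3180902/6178667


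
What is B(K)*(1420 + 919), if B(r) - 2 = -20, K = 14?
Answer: -42102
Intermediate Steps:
B(r) = -18 (B(r) = 2 - 20 = -18)
B(K)*(1420 + 919) = -18*(1420 + 919) = -18*2339 = -42102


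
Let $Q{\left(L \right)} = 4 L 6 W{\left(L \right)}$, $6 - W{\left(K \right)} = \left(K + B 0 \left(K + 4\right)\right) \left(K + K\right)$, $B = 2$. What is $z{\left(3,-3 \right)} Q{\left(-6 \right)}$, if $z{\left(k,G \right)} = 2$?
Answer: $19008$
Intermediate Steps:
$W{\left(K \right)} = 6 - 2 K^{2}$ ($W{\left(K \right)} = 6 - \left(K + 2 \cdot 0 \left(K + 4\right)\right) \left(K + K\right) = 6 - \left(K + 2 \cdot 0 \left(4 + K\right)\right) 2 K = 6 - \left(K + 2 \cdot 0\right) 2 K = 6 - \left(K + 0\right) 2 K = 6 - K 2 K = 6 - 2 K^{2}$)
$Q{\left(L \right)} = 24 L \left(6 - 2 L^{2}\right)$ ($Q{\left(L \right)} = 4 L 6 \left(6 - 2 L^{2}\right) = 24 L \left(6 - 2 L^{2}\right)$)
$z{\left(3,-3 \right)} Q{\left(-6 \right)} = 2 \cdot 48 \left(-6\right) \left(3 - \left(-6\right)^{2}\right) = 2 \cdot 48 \left(-6\right) \left(3 - 36\right) = 2 \cdot 48 \left(-6\right) \left(-33\right) = 2 \cdot 9504 = 19008$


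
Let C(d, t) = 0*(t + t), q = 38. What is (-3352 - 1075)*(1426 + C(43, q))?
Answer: -6312902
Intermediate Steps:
C(d, t) = 0 (C(d, t) = 0*(2*t) = 0)
(-3352 - 1075)*(1426 + C(43, q)) = (-3352 - 1075)*(1426 + 0) = -4427*1426 = -6312902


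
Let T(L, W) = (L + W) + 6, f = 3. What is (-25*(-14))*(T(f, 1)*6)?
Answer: 21000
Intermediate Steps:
T(L, W) = 6 + L + W
(-25*(-14))*(T(f, 1)*6) = (-25*(-14))*((6 + 3 + 1)*6) = 350*(10*6) = 350*60 = 21000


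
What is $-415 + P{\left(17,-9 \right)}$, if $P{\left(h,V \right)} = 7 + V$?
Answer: $-417$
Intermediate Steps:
$-415 + P{\left(17,-9 \right)} = -415 + \left(7 - 9\right) = -415 - 2 = -417$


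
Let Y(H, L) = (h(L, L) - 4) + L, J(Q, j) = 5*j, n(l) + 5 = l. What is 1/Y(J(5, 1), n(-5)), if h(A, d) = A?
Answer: -1/24 ≈ -0.041667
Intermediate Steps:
n(l) = -5 + l
Y(H, L) = -4 + 2*L (Y(H, L) = (L - 4) + L = (-4 + L) + L = -4 + 2*L)
1/Y(J(5, 1), n(-5)) = 1/(-4 + 2*(-5 - 5)) = 1/(-4 + 2*(-10)) = 1/(-4 - 20) = 1/(-24) = -1/24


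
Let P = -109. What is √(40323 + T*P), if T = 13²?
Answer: √21902 ≈ 147.99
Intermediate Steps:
T = 169
√(40323 + T*P) = √(40323 + 169*(-109)) = √(40323 - 18421) = √21902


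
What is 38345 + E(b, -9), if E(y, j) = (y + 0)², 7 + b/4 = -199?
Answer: 717321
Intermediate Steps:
b = -824 (b = -28 + 4*(-199) = -28 - 796 = -824)
E(y, j) = y²
38345 + E(b, -9) = 38345 + (-824)² = 38345 + 678976 = 717321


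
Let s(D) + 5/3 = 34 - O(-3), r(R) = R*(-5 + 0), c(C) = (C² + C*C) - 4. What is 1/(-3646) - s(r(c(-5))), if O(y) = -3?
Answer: -386479/10938 ≈ -35.334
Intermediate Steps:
c(C) = -4 + 2*C² (c(C) = (C² + C²) - 4 = 2*C² - 4 = -4 + 2*C²)
r(R) = -5*R (r(R) = R*(-5) = -5*R)
s(D) = 106/3 (s(D) = -5/3 + (34 - 1*(-3)) = -5/3 + (34 + 3) = -5/3 + 37 = 106/3)
1/(-3646) - s(r(c(-5))) = 1/(-3646) - 1*106/3 = -1/3646 - 106/3 = -386479/10938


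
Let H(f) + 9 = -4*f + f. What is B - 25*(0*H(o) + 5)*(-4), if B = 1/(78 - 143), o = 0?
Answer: 32499/65 ≈ 499.98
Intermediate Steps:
B = -1/65 (B = 1/(-65) = -1/65 ≈ -0.015385)
H(f) = -9 - 3*f (H(f) = -9 + (-4*f + f) = -9 - 3*f)
B - 25*(0*H(o) + 5)*(-4) = -1/65 - 25*(0*(-9 - 3*0) + 5)*(-4) = -1/65 - 25*(0*(-9 + 0) + 5)*(-4) = -1/65 - 25*(0*(-9) + 5)*(-4) = -1/65 - 25*(0 + 5)*(-4) = -1/65 - 125*(-4) = -1/65 - 25*(-20) = -1/65 + 500 = 32499/65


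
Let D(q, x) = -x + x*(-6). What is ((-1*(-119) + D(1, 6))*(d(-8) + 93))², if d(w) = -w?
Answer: 60481729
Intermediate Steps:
D(q, x) = -7*x (D(q, x) = -x - 6*x = -7*x)
((-1*(-119) + D(1, 6))*(d(-8) + 93))² = ((-1*(-119) - 7*6)*(-1*(-8) + 93))² = ((119 - 42)*(8 + 93))² = (77*101)² = 7777² = 60481729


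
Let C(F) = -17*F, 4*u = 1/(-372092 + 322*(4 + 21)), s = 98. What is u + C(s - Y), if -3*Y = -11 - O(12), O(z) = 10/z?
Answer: -20954985613/13105512 ≈ -1598.9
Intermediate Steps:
Y = 71/18 (Y = -(-11 - 10/12)/3 = -(-11 - 1*⅚)/3 = -(-11 - ⅚)/3 = -⅓*(-71/6) = 71/18 ≈ 3.9444)
u = -1/1456168 (u = 1/(4*(-372092 + 322*(4 + 21))) = 1/(4*(-372092 + 322*25)) = 1/(4*(-372092 + 8050)) = (¼)/(-364042) = (¼)*(-1/364042) = -1/1456168 ≈ -6.8673e-7)
u + C(s - Y) = -1/1456168 - 17*(98 - 1*71/18) = -1/1456168 - 17*(98 - 71/18) = -1/1456168 - 17*1693/18 = -1/1456168 - 28781/18 = -20954985613/13105512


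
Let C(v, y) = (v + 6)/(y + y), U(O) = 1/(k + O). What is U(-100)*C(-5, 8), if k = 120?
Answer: 1/320 ≈ 0.0031250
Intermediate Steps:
U(O) = 1/(120 + O)
C(v, y) = (6 + v)/(2*y) (C(v, y) = (6 + v)/((2*y)) = (6 + v)*(1/(2*y)) = (6 + v)/(2*y))
U(-100)*C(-5, 8) = ((½)*(6 - 5)/8)/(120 - 100) = ((½)*(⅛)*1)/20 = (1/20)*(1/16) = 1/320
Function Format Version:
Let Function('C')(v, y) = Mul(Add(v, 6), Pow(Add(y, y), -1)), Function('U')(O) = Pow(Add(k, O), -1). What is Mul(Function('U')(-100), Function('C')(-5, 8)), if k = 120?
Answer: Rational(1, 320) ≈ 0.0031250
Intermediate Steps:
Function('U')(O) = Pow(Add(120, O), -1)
Function('C')(v, y) = Mul(Rational(1, 2), Pow(y, -1), Add(6, v)) (Function('C')(v, y) = Mul(Add(6, v), Pow(Mul(2, y), -1)) = Mul(Add(6, v), Mul(Rational(1, 2), Pow(y, -1))) = Mul(Rational(1, 2), Pow(y, -1), Add(6, v)))
Mul(Function('U')(-100), Function('C')(-5, 8)) = Mul(Pow(Add(120, -100), -1), Mul(Rational(1, 2), Pow(8, -1), Add(6, -5))) = Mul(Pow(20, -1), Mul(Rational(1, 2), Rational(1, 8), 1)) = Mul(Rational(1, 20), Rational(1, 16)) = Rational(1, 320)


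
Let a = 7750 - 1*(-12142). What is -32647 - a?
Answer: -52539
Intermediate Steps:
a = 19892 (a = 7750 + 12142 = 19892)
-32647 - a = -32647 - 1*19892 = -32647 - 19892 = -52539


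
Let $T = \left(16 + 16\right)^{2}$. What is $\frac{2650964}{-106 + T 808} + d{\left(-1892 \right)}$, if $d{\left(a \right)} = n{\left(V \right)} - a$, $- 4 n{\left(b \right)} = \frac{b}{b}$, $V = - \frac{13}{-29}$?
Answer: $\frac{3135338509}{1654572} \approx 1895.0$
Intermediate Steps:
$V = \frac{13}{29}$ ($V = \left(-13\right) \left(- \frac{1}{29}\right) = \frac{13}{29} \approx 0.44828$)
$T = 1024$ ($T = 32^{2} = 1024$)
$n{\left(b \right)} = - \frac{1}{4}$ ($n{\left(b \right)} = - \frac{b \frac{1}{b}}{4} = \left(- \frac{1}{4}\right) 1 = - \frac{1}{4}$)
$d{\left(a \right)} = - \frac{1}{4} - a$
$\frac{2650964}{-106 + T 808} + d{\left(-1892 \right)} = \frac{2650964}{-106 + 1024 \cdot 808} - - \frac{7567}{4} = \frac{2650964}{-106 + 827392} + \left(- \frac{1}{4} + 1892\right) = \frac{2650964}{827286} + \frac{7567}{4} = 2650964 \cdot \frac{1}{827286} + \frac{7567}{4} = \frac{1325482}{413643} + \frac{7567}{4} = \frac{3135338509}{1654572}$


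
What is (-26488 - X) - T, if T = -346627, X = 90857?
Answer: 229282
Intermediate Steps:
(-26488 - X) - T = (-26488 - 1*90857) - 1*(-346627) = (-26488 - 90857) + 346627 = -117345 + 346627 = 229282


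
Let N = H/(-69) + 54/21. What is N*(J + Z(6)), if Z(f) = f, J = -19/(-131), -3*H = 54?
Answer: 2280/131 ≈ 17.405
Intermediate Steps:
H = -18 (H = -⅓*54 = -18)
J = 19/131 (J = -19*(-1/131) = 19/131 ≈ 0.14504)
N = 456/161 (N = -18/(-69) + 54/21 = -18*(-1/69) + 54*(1/21) = 6/23 + 18/7 = 456/161 ≈ 2.8323)
N*(J + Z(6)) = 456*(19/131 + 6)/161 = (456/161)*(805/131) = 2280/131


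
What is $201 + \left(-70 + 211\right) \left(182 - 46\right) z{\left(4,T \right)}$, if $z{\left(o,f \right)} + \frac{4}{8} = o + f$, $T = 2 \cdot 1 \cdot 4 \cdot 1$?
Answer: $220725$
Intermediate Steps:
$T = 8$ ($T = 2 \cdot 4 \cdot 1 = 8 \cdot 1 = 8$)
$z{\left(o,f \right)} = - \frac{1}{2} + f + o$ ($z{\left(o,f \right)} = - \frac{1}{2} + \left(o + f\right) = - \frac{1}{2} + \left(f + o\right) = - \frac{1}{2} + f + o$)
$201 + \left(-70 + 211\right) \left(182 - 46\right) z{\left(4,T \right)} = 201 + \left(-70 + 211\right) \left(182 - 46\right) \left(- \frac{1}{2} + 8 + 4\right) = 201 + 141 \cdot 136 \cdot \frac{23}{2} = 201 + 19176 \cdot \frac{23}{2} = 201 + 220524 = 220725$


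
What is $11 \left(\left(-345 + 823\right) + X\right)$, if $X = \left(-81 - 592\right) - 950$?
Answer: $-12595$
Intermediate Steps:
$X = -1623$ ($X = -673 - 950 = -1623$)
$11 \left(\left(-345 + 823\right) + X\right) = 11 \left(\left(-345 + 823\right) - 1623\right) = 11 \left(478 - 1623\right) = 11 \left(-1145\right) = -12595$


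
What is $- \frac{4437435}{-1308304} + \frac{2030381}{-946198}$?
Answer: $\frac{771168269153}{618957314096} \approx 1.2459$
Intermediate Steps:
$- \frac{4437435}{-1308304} + \frac{2030381}{-946198} = \left(-4437435\right) \left(- \frac{1}{1308304}\right) + 2030381 \left(- \frac{1}{946198}\right) = \frac{4437435}{1308304} - \frac{2030381}{946198} = \frac{771168269153}{618957314096}$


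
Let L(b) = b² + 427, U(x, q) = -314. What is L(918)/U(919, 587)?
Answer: -843151/314 ≈ -2685.2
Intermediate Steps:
L(b) = 427 + b²
L(918)/U(919, 587) = (427 + 918²)/(-314) = (427 + 842724)*(-1/314) = 843151*(-1/314) = -843151/314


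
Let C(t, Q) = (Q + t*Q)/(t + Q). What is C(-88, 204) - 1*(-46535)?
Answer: 46382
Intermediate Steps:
C(t, Q) = (Q + Q*t)/(Q + t)
C(-88, 204) - 1*(-46535) = 204*(1 - 88)/(204 - 88) - 1*(-46535) = 204*(-87)/116 + 46535 = 204*(1/116)*(-87) + 46535 = -153 + 46535 = 46382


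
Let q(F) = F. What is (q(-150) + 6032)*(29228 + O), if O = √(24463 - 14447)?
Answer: 171919096 + 23528*√626 ≈ 1.7251e+8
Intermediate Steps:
O = 4*√626 (O = √10016 = 4*√626 ≈ 100.08)
(q(-150) + 6032)*(29228 + O) = (-150 + 6032)*(29228 + 4*√626) = 5882*(29228 + 4*√626) = 171919096 + 23528*√626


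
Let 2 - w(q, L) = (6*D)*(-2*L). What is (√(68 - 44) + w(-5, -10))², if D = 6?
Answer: 515548 - 2872*√6 ≈ 5.0851e+5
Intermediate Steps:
w(q, L) = 2 + 72*L (w(q, L) = 2 - 6*6*(-2*L) = 2 - 36*(-2*L) = 2 - (-72)*L = 2 + 72*L)
(√(68 - 44) + w(-5, -10))² = (√(68 - 44) + (2 + 72*(-10)))² = (√24 + (2 - 720))² = (2*√6 - 718)² = (-718 + 2*√6)²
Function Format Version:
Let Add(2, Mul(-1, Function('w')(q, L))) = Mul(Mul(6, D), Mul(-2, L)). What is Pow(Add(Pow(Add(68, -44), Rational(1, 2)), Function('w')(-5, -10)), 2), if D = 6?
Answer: Add(515548, Mul(-2872, Pow(6, Rational(1, 2)))) ≈ 5.0851e+5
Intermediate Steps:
Function('w')(q, L) = Add(2, Mul(72, L)) (Function('w')(q, L) = Add(2, Mul(-1, Mul(Mul(6, 6), Mul(-2, L)))) = Add(2, Mul(-1, Mul(36, Mul(-2, L)))) = Add(2, Mul(-1, Mul(-72, L))) = Add(2, Mul(72, L)))
Pow(Add(Pow(Add(68, -44), Rational(1, 2)), Function('w')(-5, -10)), 2) = Pow(Add(Pow(Add(68, -44), Rational(1, 2)), Add(2, Mul(72, -10))), 2) = Pow(Add(Pow(24, Rational(1, 2)), Add(2, -720)), 2) = Pow(Add(Mul(2, Pow(6, Rational(1, 2))), -718), 2) = Pow(Add(-718, Mul(2, Pow(6, Rational(1, 2)))), 2)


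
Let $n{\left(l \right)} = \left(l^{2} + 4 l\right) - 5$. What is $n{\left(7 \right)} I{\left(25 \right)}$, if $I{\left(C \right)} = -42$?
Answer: $-3024$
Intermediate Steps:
$n{\left(l \right)} = -5 + l^{2} + 4 l$
$n{\left(7 \right)} I{\left(25 \right)} = \left(-5 + 7^{2} + 4 \cdot 7\right) \left(-42\right) = \left(-5 + 49 + 28\right) \left(-42\right) = 72 \left(-42\right) = -3024$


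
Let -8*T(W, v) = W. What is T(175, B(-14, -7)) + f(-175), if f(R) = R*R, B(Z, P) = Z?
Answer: 244825/8 ≈ 30603.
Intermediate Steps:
f(R) = R²
T(W, v) = -W/8
T(175, B(-14, -7)) + f(-175) = -⅛*175 + (-175)² = -175/8 + 30625 = 244825/8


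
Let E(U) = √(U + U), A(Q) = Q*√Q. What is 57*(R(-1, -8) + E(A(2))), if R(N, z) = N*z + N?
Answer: 399 + 114*2^(¼) ≈ 534.57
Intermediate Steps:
A(Q) = Q^(3/2)
R(N, z) = N + N*z
E(U) = √2*√U (E(U) = √(2*U) = √2*√U)
57*(R(-1, -8) + E(A(2))) = 57*(-(1 - 8) + √2*√(2^(3/2))) = 57*(-1*(-7) + √2*√(2*√2)) = 57*(7 + √2*2^(¾)) = 57*(7 + 2*2^(¼)) = 399 + 114*2^(¼)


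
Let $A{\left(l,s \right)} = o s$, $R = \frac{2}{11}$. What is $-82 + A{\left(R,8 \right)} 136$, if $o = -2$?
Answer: $-2258$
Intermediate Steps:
$R = \frac{2}{11}$ ($R = 2 \cdot \frac{1}{11} = \frac{2}{11} \approx 0.18182$)
$A{\left(l,s \right)} = - 2 s$
$-82 + A{\left(R,8 \right)} 136 = -82 + \left(-2\right) 8 \cdot 136 = -82 - 2176 = -2258$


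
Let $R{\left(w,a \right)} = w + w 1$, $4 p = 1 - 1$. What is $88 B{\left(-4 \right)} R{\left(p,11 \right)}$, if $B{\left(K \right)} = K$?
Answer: $0$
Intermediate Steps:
$p = 0$ ($p = \frac{1 - 1}{4} = \frac{1}{4} \cdot 0 = 0$)
$R{\left(w,a \right)} = 2 w$ ($R{\left(w,a \right)} = w + w = 2 w$)
$88 B{\left(-4 \right)} R{\left(p,11 \right)} = 88 \left(-4\right) 2 \cdot 0 = \left(-352\right) 0 = 0$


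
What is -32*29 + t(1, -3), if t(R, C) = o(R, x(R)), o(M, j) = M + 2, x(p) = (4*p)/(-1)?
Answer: -925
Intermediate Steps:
x(p) = -4*p (x(p) = (4*p)*(-1) = -4*p)
o(M, j) = 2 + M
t(R, C) = 2 + R
-32*29 + t(1, -3) = -32*29 + (2 + 1) = -928 + 3 = -925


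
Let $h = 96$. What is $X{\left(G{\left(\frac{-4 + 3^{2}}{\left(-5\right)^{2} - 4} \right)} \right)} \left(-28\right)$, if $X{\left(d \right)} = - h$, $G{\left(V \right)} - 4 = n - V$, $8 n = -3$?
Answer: $2688$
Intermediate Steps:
$n = - \frac{3}{8}$ ($n = \frac{1}{8} \left(-3\right) = - \frac{3}{8} \approx -0.375$)
$G{\left(V \right)} = \frac{29}{8} - V$ ($G{\left(V \right)} = 4 - \left(\frac{3}{8} + V\right) = \frac{29}{8} - V$)
$X{\left(d \right)} = -96$ ($X{\left(d \right)} = \left(-1\right) 96 = -96$)
$X{\left(G{\left(\frac{-4 + 3^{2}}{\left(-5\right)^{2} - 4} \right)} \right)} \left(-28\right) = \left(-96\right) \left(-28\right) = 2688$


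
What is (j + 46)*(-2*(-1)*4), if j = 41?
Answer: 696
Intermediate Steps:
(j + 46)*(-2*(-1)*4) = (41 + 46)*(-2*(-1)*4) = 87*(2*4) = 87*8 = 696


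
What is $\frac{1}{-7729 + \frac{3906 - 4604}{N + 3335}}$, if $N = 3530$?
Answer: $- \frac{6865}{53060283} \approx -0.00012938$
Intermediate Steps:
$\frac{1}{-7729 + \frac{3906 - 4604}{N + 3335}} = \frac{1}{-7729 + \frac{3906 - 4604}{3530 + 3335}} = \frac{1}{-7729 - \frac{698}{6865}} = \frac{1}{- \frac{53060283}{6865}} = - \frac{6865}{53060283}$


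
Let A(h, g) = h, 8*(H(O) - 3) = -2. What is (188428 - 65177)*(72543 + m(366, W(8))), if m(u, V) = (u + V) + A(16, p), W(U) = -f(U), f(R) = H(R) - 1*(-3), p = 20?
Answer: 35949481927/4 ≈ 8.9874e+9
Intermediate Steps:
H(O) = 11/4 (H(O) = 3 + (⅛)*(-2) = 3 - ¼ = 11/4)
f(R) = 23/4 (f(R) = 11/4 - 1*(-3) = 11/4 + 3 = 23/4)
W(U) = -23/4 (W(U) = -1*23/4 = -23/4)
m(u, V) = 16 + V + u (m(u, V) = (u + V) + 16 = (V + u) + 16 = 16 + V + u)
(188428 - 65177)*(72543 + m(366, W(8))) = (188428 - 65177)*(72543 + (16 - 23/4 + 366)) = 123251*(72543 + 1505/4) = 123251*(291677/4) = 35949481927/4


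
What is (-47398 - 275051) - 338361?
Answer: -660810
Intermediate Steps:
(-47398 - 275051) - 338361 = -322449 - 338361 = -660810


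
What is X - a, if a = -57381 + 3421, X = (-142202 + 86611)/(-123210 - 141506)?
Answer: 14284130951/264716 ≈ 53960.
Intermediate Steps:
X = 55591/264716 (X = -55591/(-264716) = -55591*(-1/264716) = 55591/264716 ≈ 0.21000)
a = -53960
X - a = 55591/264716 - 1*(-53960) = 55591/264716 + 53960 = 14284130951/264716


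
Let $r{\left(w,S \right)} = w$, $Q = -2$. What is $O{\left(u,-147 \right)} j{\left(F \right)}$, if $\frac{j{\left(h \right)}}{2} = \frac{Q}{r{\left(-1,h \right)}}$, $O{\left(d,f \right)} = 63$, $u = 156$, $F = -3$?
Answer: $252$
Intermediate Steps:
$j{\left(h \right)} = 4$ ($j{\left(h \right)} = 2 \left(- \frac{2}{-1}\right) = 2 \left(\left(-2\right) \left(-1\right)\right) = 2 \cdot 2 = 4$)
$O{\left(u,-147 \right)} j{\left(F \right)} = 63 \cdot 4 = 252$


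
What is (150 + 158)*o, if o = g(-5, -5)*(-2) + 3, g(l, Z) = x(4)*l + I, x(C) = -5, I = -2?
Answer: -13244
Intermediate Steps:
g(l, Z) = -2 - 5*l (g(l, Z) = -5*l - 2 = -2 - 5*l)
o = -43 (o = (-2 - 5*(-5))*(-2) + 3 = (-2 + 25)*(-2) + 3 = 23*(-2) + 3 = -46 + 3 = -43)
(150 + 158)*o = (150 + 158)*(-43) = 308*(-43) = -13244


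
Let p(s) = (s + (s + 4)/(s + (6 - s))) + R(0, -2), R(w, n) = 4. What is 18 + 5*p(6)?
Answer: 229/3 ≈ 76.333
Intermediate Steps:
p(s) = 14/3 + 7*s/6 (p(s) = (s + (s + 4)/(s + (6 - s))) + 4 = (s + (4 + s)/6) + 4 = (s + (4 + s)*(⅙)) + 4 = (s + (⅔ + s/6)) + 4 = (⅔ + 7*s/6) + 4 = 14/3 + 7*s/6)
18 + 5*p(6) = 18 + 5*(14/3 + (7/6)*6) = 18 + 5*(14/3 + 7) = 18 + 5*(35/3) = 18 + 175/3 = 229/3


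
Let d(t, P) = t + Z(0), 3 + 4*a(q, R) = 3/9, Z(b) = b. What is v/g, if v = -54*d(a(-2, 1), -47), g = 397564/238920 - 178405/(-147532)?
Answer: 14419777680/1150885621 ≈ 12.529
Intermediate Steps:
a(q, R) = -⅔ (a(q, R) = -¾ + (3/9)/4 = -¾ + (3*(⅑))/4 = -¾ + (¼)*(⅓) = -¾ + 1/12 = -⅔)
g = 1150885621/400549380 (g = 397564*(1/238920) - 178405*(-1/147532) = 99391/59730 + 178405/147532 = 1150885621/400549380 ≈ 2.8733)
d(t, P) = t (d(t, P) = t + 0 = t)
v = 36 (v = -54*(-⅔) = 36)
v/g = 36/(1150885621/400549380) = 36*(400549380/1150885621) = 14419777680/1150885621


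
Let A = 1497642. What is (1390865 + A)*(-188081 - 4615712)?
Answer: -13875789707051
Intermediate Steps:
(1390865 + A)*(-188081 - 4615712) = (1390865 + 1497642)*(-188081 - 4615712) = 2888507*(-4803793) = -13875789707051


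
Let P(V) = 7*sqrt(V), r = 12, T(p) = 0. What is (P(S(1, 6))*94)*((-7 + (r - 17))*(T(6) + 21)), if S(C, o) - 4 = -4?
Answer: 0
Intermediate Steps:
S(C, o) = 0 (S(C, o) = 4 - 4 = 0)
(P(S(1, 6))*94)*((-7 + (r - 17))*(T(6) + 21)) = ((7*sqrt(0))*94)*((-7 + (12 - 17))*(0 + 21)) = ((7*0)*94)*((-7 - 5)*21) = (0*94)*(-12*21) = 0*(-252) = 0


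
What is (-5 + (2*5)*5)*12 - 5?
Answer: 535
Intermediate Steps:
(-5 + (2*5)*5)*12 - 5 = (-5 + 10*5)*12 - 5 = (-5 + 50)*12 - 5 = 45*12 - 5 = 540 - 5 = 535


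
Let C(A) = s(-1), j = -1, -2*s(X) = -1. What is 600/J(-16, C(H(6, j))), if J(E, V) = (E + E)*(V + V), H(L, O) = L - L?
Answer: -75/4 ≈ -18.750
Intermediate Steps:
s(X) = ½ (s(X) = -½*(-1) = ½)
H(L, O) = 0
C(A) = ½
J(E, V) = 4*E*V (J(E, V) = (2*E)*(2*V) = 4*E*V)
600/J(-16, C(H(6, j))) = 600/((4*(-16)*(½))) = 600/(-32) = 600*(-1/32) = -75/4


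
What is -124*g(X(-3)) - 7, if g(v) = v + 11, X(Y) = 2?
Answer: -1619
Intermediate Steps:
g(v) = 11 + v
-124*g(X(-3)) - 7 = -124*(11 + 2) - 7 = -124*13 - 7 = -1612 - 7 = -1619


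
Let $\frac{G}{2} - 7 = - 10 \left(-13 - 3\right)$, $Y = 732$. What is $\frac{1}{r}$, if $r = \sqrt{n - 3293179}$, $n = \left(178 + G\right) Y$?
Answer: $- \frac{i \sqrt{2918395}}{2918395} \approx - 0.00058537 i$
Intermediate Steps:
$G = 334$ ($G = 14 + 2 \left(- 10 \left(-13 - 3\right)\right) = 14 + 2 \left(\left(-10\right) \left(-16\right)\right) = 14 + 2 \cdot 160 = 14 + 320 = 334$)
$n = 374784$ ($n = \left(178 + 334\right) 732 = 512 \cdot 732 = 374784$)
$r = i \sqrt{2918395}$ ($r = \sqrt{374784 - 3293179} = \sqrt{-2918395} = i \sqrt{2918395} \approx 1708.3 i$)
$\frac{1}{r} = \frac{1}{i \sqrt{2918395}} = - \frac{i \sqrt{2918395}}{2918395}$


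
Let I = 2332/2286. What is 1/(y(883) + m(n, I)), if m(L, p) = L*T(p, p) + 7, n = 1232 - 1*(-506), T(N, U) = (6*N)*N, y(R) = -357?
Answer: 435483/4573397606 ≈ 9.5221e-5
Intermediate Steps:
I = 1166/1143 (I = 2332*(1/2286) = 1166/1143 ≈ 1.0201)
T(N, U) = 6*N²
n = 1738 (n = 1232 + 506 = 1738)
m(L, p) = 7 + 6*L*p² (m(L, p) = L*(6*p²) + 7 = 6*L*p² + 7 = 7 + 6*L*p²)
1/(y(883) + m(n, I)) = 1/(-357 + (7 + 6*1738*(1166/1143)²)) = 1/(-357 + (7 + 6*1738*(1359556/1306449))) = 1/(-357 + (7 + 4725816656/435483)) = 1/(-357 + 4728865037/435483) = 1/(4573397606/435483) = 435483/4573397606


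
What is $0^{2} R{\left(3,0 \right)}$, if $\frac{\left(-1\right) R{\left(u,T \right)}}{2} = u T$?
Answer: $0$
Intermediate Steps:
$R{\left(u,T \right)} = - 2 T u$ ($R{\left(u,T \right)} = - 2 u T = - 2 T u$)
$0^{2} R{\left(3,0 \right)} = 0^{2} \left(\left(-2\right) 0 \cdot 3\right) = 0 \cdot 0 = 0$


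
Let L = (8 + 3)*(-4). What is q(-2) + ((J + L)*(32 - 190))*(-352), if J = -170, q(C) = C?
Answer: -11901826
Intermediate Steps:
L = -44 (L = 11*(-4) = -44)
q(-2) + ((J + L)*(32 - 190))*(-352) = -2 + ((-170 - 44)*(32 - 190))*(-352) = -2 - 214*(-158)*(-352) = -2 + 33812*(-352) = -2 - 11901824 = -11901826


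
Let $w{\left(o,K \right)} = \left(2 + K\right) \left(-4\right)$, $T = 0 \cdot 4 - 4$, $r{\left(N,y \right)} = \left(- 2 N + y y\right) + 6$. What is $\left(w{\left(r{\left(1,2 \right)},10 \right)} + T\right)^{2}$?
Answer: $2704$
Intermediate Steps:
$r{\left(N,y \right)} = 6 + y^{2} - 2 N$ ($r{\left(N,y \right)} = \left(- 2 N + y^{2}\right) + 6 = \left(y^{2} - 2 N\right) + 6 = 6 + y^{2} - 2 N$)
$T = -4$ ($T = 0 - 4 = -4$)
$w{\left(o,K \right)} = -8 - 4 K$
$\left(w{\left(r{\left(1,2 \right)},10 \right)} + T\right)^{2} = \left(\left(-8 - 40\right) - 4\right)^{2} = \left(-48 - 4\right)^{2} = \left(-52\right)^{2} = 2704$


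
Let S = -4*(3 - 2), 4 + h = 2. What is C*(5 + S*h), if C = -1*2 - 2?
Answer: -52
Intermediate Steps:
h = -2 (h = -4 + 2 = -2)
S = -4 (S = -4*1 = -4)
C = -4 (C = -2 - 2 = -4)
C*(5 + S*h) = -4*(5 - 4*(-2)) = -4*(5 + 8) = -4*13 = -52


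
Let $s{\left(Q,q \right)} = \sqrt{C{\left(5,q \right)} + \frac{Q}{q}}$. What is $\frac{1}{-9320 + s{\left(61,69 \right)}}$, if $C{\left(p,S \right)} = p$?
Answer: $- \frac{321540}{2996752597} - \frac{\sqrt{28014}}{5993505194} \approx -0.00010732$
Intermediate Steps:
$s{\left(Q,q \right)} = \sqrt{5 + \frac{Q}{q}}$
$\frac{1}{-9320 + s{\left(61,69 \right)}} = \frac{1}{-9320 + \sqrt{5 + \frac{61}{69}}} = \frac{1}{-9320 + \sqrt{\frac{406}{69}}} = \frac{1}{-9320 + \frac{\sqrt{28014}}{69}}$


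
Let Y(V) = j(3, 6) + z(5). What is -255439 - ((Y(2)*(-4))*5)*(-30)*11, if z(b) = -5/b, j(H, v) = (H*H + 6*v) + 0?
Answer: -545839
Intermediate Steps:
j(H, v) = H**2 + 6*v (j(H, v) = (H**2 + 6*v) + 0 = H**2 + 6*v)
Y(V) = 44 (Y(V) = (3**2 + 6*6) - 5/5 = (9 + 36) - 5*1/5 = 45 - 1 = 44)
-255439 - ((Y(2)*(-4))*5)*(-30)*11 = -255439 - ((44*(-4))*5)*(-30)*11 = -255439 - -176*5*(-30)*11 = -255439 - (-880*(-30))*11 = -255439 - 26400*11 = -255439 - 1*290400 = -255439 - 290400 = -545839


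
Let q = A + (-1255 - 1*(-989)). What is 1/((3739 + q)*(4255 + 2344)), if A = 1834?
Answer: 1/35020893 ≈ 2.8554e-8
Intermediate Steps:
q = 1568 (q = 1834 + (-1255 - 1*(-989)) = 1834 + (-1255 + 989) = 1834 - 266 = 1568)
1/((3739 + q)*(4255 + 2344)) = 1/((3739 + 1568)*(4255 + 2344)) = 1/(5307*6599) = 1/35020893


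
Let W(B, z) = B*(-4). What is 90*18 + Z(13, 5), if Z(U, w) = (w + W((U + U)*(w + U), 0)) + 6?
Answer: -241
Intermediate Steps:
W(B, z) = -4*B
Z(U, w) = 6 + w - 8*U*(U + w) (Z(U, w) = (w - 4*(U + U)*(w + U)) + 6 = (w - 4*2*U*(U + w)) + 6 = (w - 8*U*(U + w)) + 6 = 6 + w - 8*U*(U + w))
90*18 + Z(13, 5) = 90*18 + (6 + 5 - 8*13*(13 + 5)) = 1620 + (6 + 5 - 8*13*18) = 1620 + (6 + 5 - 1872) = 1620 - 1861 = -241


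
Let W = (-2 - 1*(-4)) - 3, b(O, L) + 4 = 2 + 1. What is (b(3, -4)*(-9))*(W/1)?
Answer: -9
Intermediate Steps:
b(O, L) = -1 (b(O, L) = -4 + (2 + 1) = -4 + 3 = -1)
W = -1 (W = (-2 + 4) - 3 = 2 - 3 = -1)
(b(3, -4)*(-9))*(W/1) = (-1*(-9))*(-1/1) = 9*(-1*1) = 9*(-1) = -9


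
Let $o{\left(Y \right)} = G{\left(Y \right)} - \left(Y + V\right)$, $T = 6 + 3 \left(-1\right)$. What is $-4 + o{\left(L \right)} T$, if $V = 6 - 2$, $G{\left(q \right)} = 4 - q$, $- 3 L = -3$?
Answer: $-10$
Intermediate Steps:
$L = 1$ ($L = \left(- \frac{1}{3}\right) \left(-3\right) = 1$)
$T = 3$ ($T = 6 - 3 = 3$)
$V = 4$ ($V = 6 - 2 = 4$)
$o{\left(Y \right)} = - 2 Y$ ($o{\left(Y \right)} = \left(4 - Y\right) - \left(Y + 4\right) = \left(4 - Y\right) - \left(4 + Y\right) = - 2 Y$)
$-4 + o{\left(L \right)} T = -4 + \left(-2\right) 1 \cdot 3 = -4 - 6 = -10$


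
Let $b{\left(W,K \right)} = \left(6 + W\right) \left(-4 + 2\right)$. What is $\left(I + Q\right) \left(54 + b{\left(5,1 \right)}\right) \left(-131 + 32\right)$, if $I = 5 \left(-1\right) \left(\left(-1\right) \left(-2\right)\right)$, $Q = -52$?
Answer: $196416$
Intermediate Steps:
$I = -10$ ($I = \left(-5\right) 2 = -10$)
$b{\left(W,K \right)} = -12 - 2 W$ ($b{\left(W,K \right)} = \left(6 + W\right) \left(-2\right) = -12 - 2 W$)
$\left(I + Q\right) \left(54 + b{\left(5,1 \right)}\right) \left(-131 + 32\right) = \left(-10 - 52\right) \left(54 - 22\right) \left(-131 + 32\right) = - 62 \left(54 - 22\right) \left(-99\right) = \left(-62\right) 32 \left(-99\right) = \left(-1984\right) \left(-99\right) = 196416$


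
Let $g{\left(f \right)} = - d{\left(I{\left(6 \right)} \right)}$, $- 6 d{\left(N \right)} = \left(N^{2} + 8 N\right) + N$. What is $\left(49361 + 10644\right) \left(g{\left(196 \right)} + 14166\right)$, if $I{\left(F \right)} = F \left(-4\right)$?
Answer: $853631130$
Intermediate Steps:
$I{\left(F \right)} = - 4 F$
$d{\left(N \right)} = - \frac{3 N}{2} - \frac{N^{2}}{6}$ ($d{\left(N \right)} = - \frac{\left(N^{2} + 8 N\right) + N}{6} = - \frac{N^{2} + 9 N}{6} = - \frac{3 N}{2} - \frac{N^{2}}{6}$)
$g{\left(f \right)} = 60$ ($g{\left(f \right)} = - \frac{\left(-1\right) \left(\left(-4\right) 6\right) \left(9 - 24\right)}{6} = - \frac{\left(-1\right) \left(-24\right) \left(9 - 24\right)}{6} = - \frac{\left(-1\right) \left(-24\right) \left(-15\right)}{6} = \left(-1\right) \left(-60\right) = 60$)
$\left(49361 + 10644\right) \left(g{\left(196 \right)} + 14166\right) = \left(49361 + 10644\right) \left(60 + 14166\right) = 60005 \cdot 14226 = 853631130$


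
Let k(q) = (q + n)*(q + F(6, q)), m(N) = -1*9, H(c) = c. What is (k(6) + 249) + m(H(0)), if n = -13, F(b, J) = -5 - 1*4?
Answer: 261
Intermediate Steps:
F(b, J) = -9 (F(b, J) = -5 - 4 = -9)
m(N) = -9
k(q) = (-13 + q)*(-9 + q) (k(q) = (q - 13)*(q - 9) = (-13 + q)*(-9 + q))
(k(6) + 249) + m(H(0)) = ((117 + 6² - 22*6) + 249) - 9 = ((117 + 36 - 132) + 249) - 9 = (21 + 249) - 9 = 270 - 9 = 261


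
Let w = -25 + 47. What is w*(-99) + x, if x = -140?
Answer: -2318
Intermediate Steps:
w = 22
w*(-99) + x = 22*(-99) - 140 = -2178 - 140 = -2318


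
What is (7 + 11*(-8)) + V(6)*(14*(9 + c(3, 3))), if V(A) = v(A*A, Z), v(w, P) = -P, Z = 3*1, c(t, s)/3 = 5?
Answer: -1089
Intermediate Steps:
c(t, s) = 15 (c(t, s) = 3*5 = 15)
Z = 3
V(A) = -3 (V(A) = -1*3 = -3)
(7 + 11*(-8)) + V(6)*(14*(9 + c(3, 3))) = (7 + 11*(-8)) - 42*(9 + 15) = (7 - 88) - 42*24 = -81 - 3*336 = -81 - 1008 = -1089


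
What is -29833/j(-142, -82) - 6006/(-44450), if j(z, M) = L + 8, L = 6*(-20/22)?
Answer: -1041905513/88900 ≈ -11720.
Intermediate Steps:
L = -60/11 (L = 6*(-20*1/22) = 6*(-10/11) = -60/11 ≈ -5.4545)
j(z, M) = 28/11 (j(z, M) = -60/11 + 8 = 28/11)
-29833/j(-142, -82) - 6006/(-44450) = -29833/28/11 - 6006/(-44450) = -29833*11/28 - 6006*(-1/44450) = -328163/28 + 429/3175 = -1041905513/88900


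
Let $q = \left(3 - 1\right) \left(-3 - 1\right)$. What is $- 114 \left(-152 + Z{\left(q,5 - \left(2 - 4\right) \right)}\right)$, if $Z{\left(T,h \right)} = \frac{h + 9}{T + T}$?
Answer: $17442$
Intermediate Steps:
$q = -8$ ($q = 2 \left(-4\right) = -8$)
$Z{\left(T,h \right)} = \frac{9 + h}{2 T}$
$- 114 \left(-152 + Z{\left(q,5 - \left(2 - 4\right) \right)}\right) = - 114 \left(-152 + \frac{9 + \left(5 - \left(2 - 4\right)\right)}{2 \left(-8\right)}\right) = - 114 \left(-152 + \frac{1}{2} \left(- \frac{1}{8}\right) \left(9 + \left(5 - -2\right)\right)\right) = - 114 \left(-152 + \frac{1}{2} \left(- \frac{1}{8}\right) \left(9 + \left(5 + 2\right)\right)\right) = - 114 \left(-152 + \frac{1}{2} \left(- \frac{1}{8}\right) \left(9 + 7\right)\right) = - 114 \left(-152 + \frac{1}{2} \left(- \frac{1}{8}\right) 16\right) = - 114 \left(-152 - 1\right) = \left(-114\right) \left(-153\right) = 17442$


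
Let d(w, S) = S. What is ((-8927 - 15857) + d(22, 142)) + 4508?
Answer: -20134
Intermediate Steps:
((-8927 - 15857) + d(22, 142)) + 4508 = ((-8927 - 15857) + 142) + 4508 = (-24784 + 142) + 4508 = -24642 + 4508 = -20134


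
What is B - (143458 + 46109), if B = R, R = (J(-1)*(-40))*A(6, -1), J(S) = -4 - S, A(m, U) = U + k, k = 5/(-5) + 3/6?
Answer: -189747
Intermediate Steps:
k = -½ (k = 5*(-⅕) + 3*(⅙) = -1 + ½ = -½ ≈ -0.50000)
A(m, U) = -½ + U (A(m, U) = U - ½ = -½ + U)
R = -180 (R = ((-4 - 1*(-1))*(-40))*(-½ - 1) = ((-4 + 1)*(-40))*(-3/2) = -3*(-40)*(-3/2) = 120*(-3/2) = -180)
B = -180
B - (143458 + 46109) = -180 - (143458 + 46109) = -180 - 1*189567 = -180 - 189567 = -189747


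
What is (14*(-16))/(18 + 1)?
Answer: -224/19 ≈ -11.789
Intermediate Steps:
(14*(-16))/(18 + 1) = -224/19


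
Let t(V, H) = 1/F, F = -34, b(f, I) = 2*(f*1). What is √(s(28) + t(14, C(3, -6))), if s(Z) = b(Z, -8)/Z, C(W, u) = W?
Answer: √2278/34 ≈ 1.4038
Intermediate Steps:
b(f, I) = 2*f
t(V, H) = -1/34 (t(V, H) = 1/(-34) = -1/34)
s(Z) = 2 (s(Z) = (2*Z)/Z = 2)
√(s(28) + t(14, C(3, -6))) = √(2 - 1/34) = √(67/34) = √2278/34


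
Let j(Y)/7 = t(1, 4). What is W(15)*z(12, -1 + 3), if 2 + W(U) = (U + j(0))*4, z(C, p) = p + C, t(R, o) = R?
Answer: 1204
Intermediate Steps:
j(Y) = 7 (j(Y) = 7*1 = 7)
z(C, p) = C + p
W(U) = 26 + 4*U (W(U) = -2 + (U + 7)*4 = -2 + (7 + U)*4 = -2 + (28 + 4*U) = 26 + 4*U)
W(15)*z(12, -1 + 3) = (26 + 4*15)*(12 + (-1 + 3)) = (26 + 60)*(12 + 2) = 86*14 = 1204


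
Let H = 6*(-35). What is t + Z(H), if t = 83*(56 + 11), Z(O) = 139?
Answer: 5700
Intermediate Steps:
H = -210
t = 5561 (t = 83*67 = 5561)
t + Z(H) = 5561 + 139 = 5700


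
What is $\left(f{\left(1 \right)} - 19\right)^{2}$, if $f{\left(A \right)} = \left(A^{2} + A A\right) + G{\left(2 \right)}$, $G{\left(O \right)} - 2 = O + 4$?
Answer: $81$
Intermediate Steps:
$G{\left(O \right)} = 6 + O$ ($G{\left(O \right)} = 2 + \left(O + 4\right) = 2 + \left(4 + O\right) = 6 + O$)
$f{\left(A \right)} = 8 + 2 A^{2}$ ($f{\left(A \right)} = \left(A^{2} + A A\right) + \left(6 + 2\right) = \left(A^{2} + A^{2}\right) + 8 = 2 A^{2} + 8 = 8 + 2 A^{2}$)
$\left(f{\left(1 \right)} - 19\right)^{2} = \left(\left(8 + 2 \cdot 1^{2}\right) - 19\right)^{2} = \left(\left(8 + 2 \cdot 1\right) - 19\right)^{2} = \left(\left(8 + 2\right) - 19\right)^{2} = \left(10 - 19\right)^{2} = \left(-9\right)^{2} = 81$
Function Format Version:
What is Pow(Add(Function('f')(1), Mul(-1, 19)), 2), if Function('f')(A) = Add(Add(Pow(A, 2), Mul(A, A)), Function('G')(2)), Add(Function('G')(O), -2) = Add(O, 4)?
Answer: 81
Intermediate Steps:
Function('G')(O) = Add(6, O) (Function('G')(O) = Add(2, Add(O, 4)) = Add(2, Add(4, O)) = Add(6, O))
Function('f')(A) = Add(8, Mul(2, Pow(A, 2))) (Function('f')(A) = Add(Add(Pow(A, 2), Mul(A, A)), Add(6, 2)) = Add(Add(Pow(A, 2), Pow(A, 2)), 8) = Add(Mul(2, Pow(A, 2)), 8) = Add(8, Mul(2, Pow(A, 2))))
Pow(Add(Function('f')(1), Mul(-1, 19)), 2) = Pow(Add(Add(8, Mul(2, Pow(1, 2))), Mul(-1, 19)), 2) = Pow(Add(Add(8, Mul(2, 1)), -19), 2) = Pow(Add(Add(8, 2), -19), 2) = Pow(Add(10, -19), 2) = Pow(-9, 2) = 81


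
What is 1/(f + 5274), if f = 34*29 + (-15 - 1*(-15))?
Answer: 1/6260 ≈ 0.00015974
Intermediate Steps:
f = 986 (f = 986 + (-15 + 15) = 986 + 0 = 986)
1/(f + 5274) = 1/(986 + 5274) = 1/6260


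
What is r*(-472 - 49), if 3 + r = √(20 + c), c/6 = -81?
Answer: 1563 - 521*I*√466 ≈ 1563.0 - 11247.0*I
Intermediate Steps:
c = -486 (c = 6*(-81) = -486)
r = -3 + I*√466 (r = -3 + √(20 - 486) = -3 + √(-466) = -3 + I*√466 ≈ -3.0 + 21.587*I)
r*(-472 - 49) = (-3 + I*√466)*(-472 - 49) = (-3 + I*√466)*(-521) = 1563 - 521*I*√466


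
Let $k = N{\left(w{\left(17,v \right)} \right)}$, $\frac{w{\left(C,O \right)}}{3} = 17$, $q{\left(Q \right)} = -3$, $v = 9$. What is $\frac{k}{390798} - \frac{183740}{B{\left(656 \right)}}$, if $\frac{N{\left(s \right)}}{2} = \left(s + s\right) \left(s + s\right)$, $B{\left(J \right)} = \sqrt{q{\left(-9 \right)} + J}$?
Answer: $\frac{1156}{21711} - \frac{183740 \sqrt{653}}{653} \approx -7190.3$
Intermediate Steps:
$w{\left(C,O \right)} = 51$ ($w{\left(C,O \right)} = 3 \cdot 17 = 51$)
$B{\left(J \right)} = \sqrt{-3 + J}$
$N{\left(s \right)} = 8 s^{2}$ ($N{\left(s \right)} = 2 \left(s + s\right) \left(s + s\right) = 2 \cdot 2 s 2 s = 2 \cdot 4 s^{2} = 8 s^{2}$)
$k = 20808$ ($k = 8 \cdot 51^{2} = 8 \cdot 2601 = 20808$)
$\frac{k}{390798} - \frac{183740}{B{\left(656 \right)}} = \frac{20808}{390798} - \frac{183740}{\sqrt{-3 + 656}} = 20808 \cdot \frac{1}{390798} - \frac{183740}{\sqrt{653}} = \frac{1156}{21711} - 183740 \frac{\sqrt{653}}{653} = \frac{1156}{21711} - \frac{183740 \sqrt{653}}{653}$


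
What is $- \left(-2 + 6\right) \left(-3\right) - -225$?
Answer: $237$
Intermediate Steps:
$- \left(-2 + 6\right) \left(-3\right) - -225 = - 4 \left(-3\right) + 225 = \left(-1\right) \left(-12\right) + 225 = 12 + 225 = 237$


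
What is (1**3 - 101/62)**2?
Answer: 1521/3844 ≈ 0.39568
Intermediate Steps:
(1**3 - 101/62)**2 = (1 - 101*1/62)**2 = (1 - 101/62)**2 = (-39/62)**2 = 1521/3844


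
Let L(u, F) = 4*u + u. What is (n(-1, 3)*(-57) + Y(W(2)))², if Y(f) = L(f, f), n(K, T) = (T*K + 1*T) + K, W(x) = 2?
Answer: 4489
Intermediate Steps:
L(u, F) = 5*u
n(K, T) = K + T + K*T (n(K, T) = (K*T + T) + K = (T + K*T) + K = K + T + K*T)
Y(f) = 5*f
(n(-1, 3)*(-57) + Y(W(2)))² = ((-1 + 3 - 1*3)*(-57) + 5*2)² = ((-1 + 3 - 3)*(-57) + 10)² = (-1*(-57) + 10)² = (57 + 10)² = 67² = 4489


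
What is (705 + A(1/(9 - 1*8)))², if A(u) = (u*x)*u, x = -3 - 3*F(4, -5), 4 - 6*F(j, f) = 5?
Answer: 1974025/4 ≈ 4.9351e+5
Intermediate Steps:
F(j, f) = -⅙ (F(j, f) = ⅔ - ⅙*5 = ⅔ - ⅚ = -⅙)
x = -5/2 (x = -3 - 3*(-⅙) = -3 + ½ = -5/2 ≈ -2.5000)
A(u) = -5*u²/2 (A(u) = (u*(-5/2))*u = (-5*u/2)*u = -5*u²/2)
(705 + A(1/(9 - 1*8)))² = (705 - 5/(2*(9 - 1*8)²))² = (705 - 5/(2*(9 - 8)²))² = (705 - 5*(1/1)²/2)² = (705 - 5/2*1²)² = (705 - 5/2*1)² = (705 - 5/2)² = (1405/2)² = 1974025/4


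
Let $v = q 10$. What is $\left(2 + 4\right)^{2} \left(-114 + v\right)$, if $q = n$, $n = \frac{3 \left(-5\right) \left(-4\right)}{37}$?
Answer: $- \frac{130248}{37} \approx -3520.2$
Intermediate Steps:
$n = \frac{60}{37}$ ($n = \left(-15\right) \left(-4\right) \frac{1}{37} = 60 \cdot \frac{1}{37} = \frac{60}{37} \approx 1.6216$)
$q = \frac{60}{37} \approx 1.6216$
$v = \frac{600}{37}$ ($v = \frac{60}{37} \cdot 10 = \frac{600}{37} \approx 16.216$)
$\left(2 + 4\right)^{2} \left(-114 + v\right) = \left(2 + 4\right)^{2} \left(-114 + \frac{600}{37}\right) = 6^{2} \left(- \frac{3618}{37}\right) = 36 \left(- \frac{3618}{37}\right) = - \frac{130248}{37}$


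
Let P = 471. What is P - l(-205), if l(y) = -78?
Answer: 549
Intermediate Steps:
P - l(-205) = 471 - 1*(-78) = 471 + 78 = 549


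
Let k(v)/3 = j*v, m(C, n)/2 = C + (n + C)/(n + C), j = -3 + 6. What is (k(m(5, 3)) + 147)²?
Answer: 65025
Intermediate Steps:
j = 3
m(C, n) = 2 + 2*C (m(C, n) = 2*(C + (n + C)/(n + C)) = 2*(C + (C + n)/(C + n)) = 2*(C + 1) = 2*(1 + C) = 2 + 2*C)
k(v) = 9*v (k(v) = 3*(3*v) = 9*v)
(k(m(5, 3)) + 147)² = (9*(2 + 2*5) + 147)² = (9*(2 + 10) + 147)² = (9*12 + 147)² = (108 + 147)² = 255² = 65025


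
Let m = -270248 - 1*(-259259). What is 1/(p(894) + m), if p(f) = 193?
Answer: -1/10796 ≈ -9.2627e-5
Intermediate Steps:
m = -10989 (m = -270248 + 259259 = -10989)
1/(p(894) + m) = 1/(193 - 10989) = 1/(-10796) = -1/10796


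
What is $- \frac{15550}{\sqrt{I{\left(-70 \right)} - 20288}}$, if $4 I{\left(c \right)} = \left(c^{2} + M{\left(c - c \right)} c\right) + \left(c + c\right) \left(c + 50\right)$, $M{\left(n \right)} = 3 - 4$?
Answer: $\frac{15550 i \sqrt{73382}}{36691} \approx 114.81 i$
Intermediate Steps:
$M{\left(n \right)} = -1$
$I{\left(c \right)} = - \frac{c}{4} + \frac{c^{2}}{4} + \frac{c \left(50 + c\right)}{2}$ ($I{\left(c \right)} = \frac{\left(c^{2} - c\right) + \left(c + c\right) \left(c + 50\right)}{4} = \frac{\left(c^{2} - c\right) + 2 c \left(50 + c\right)}{4} = \frac{c^{2} - c + 2 c \left(50 + c\right)}{4} = - \frac{c}{4} + \frac{c^{2}}{4} + \frac{c \left(50 + c\right)}{2}$)
$- \frac{15550}{\sqrt{I{\left(-70 \right)} - 20288}} = - \frac{15550}{\sqrt{\frac{3}{4} \left(-70\right) \left(33 - 70\right) - 20288}} = - \frac{15550}{\sqrt{\frac{3}{4} \left(-70\right) \left(-37\right) - 20288}} = - \frac{15550}{\sqrt{\frac{3885}{2} - 20288}} = - \frac{15550}{\sqrt{- \frac{36691}{2}}} = - \frac{15550}{\frac{1}{2} i \sqrt{73382}} = - 15550 \left(- \frac{i \sqrt{73382}}{36691}\right) = \frac{15550 i \sqrt{73382}}{36691}$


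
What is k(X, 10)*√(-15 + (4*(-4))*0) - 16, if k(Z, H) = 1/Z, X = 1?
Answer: -16 + I*√15 ≈ -16.0 + 3.873*I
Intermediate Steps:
k(X, 10)*√(-15 + (4*(-4))*0) - 16 = √(-15 + (4*(-4))*0)/1 - 16 = 1*√(-15 - 16*0) - 16 = 1*√(-15 + 0) - 16 = 1*√(-15) - 16 = 1*(I*√15) - 16 = I*√15 - 16 = -16 + I*√15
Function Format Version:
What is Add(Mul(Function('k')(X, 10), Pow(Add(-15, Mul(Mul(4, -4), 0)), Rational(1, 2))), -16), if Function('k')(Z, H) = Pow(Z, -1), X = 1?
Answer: Add(-16, Mul(I, Pow(15, Rational(1, 2)))) ≈ Add(-16.000, Mul(3.8730, I))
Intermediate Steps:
Add(Mul(Function('k')(X, 10), Pow(Add(-15, Mul(Mul(4, -4), 0)), Rational(1, 2))), -16) = Add(Mul(Pow(1, -1), Pow(Add(-15, Mul(Mul(4, -4), 0)), Rational(1, 2))), -16) = Add(Mul(1, Pow(Add(-15, Mul(-16, 0)), Rational(1, 2))), -16) = Add(Mul(1, Pow(Add(-15, 0), Rational(1, 2))), -16) = Add(Mul(1, Pow(-15, Rational(1, 2))), -16) = Add(Mul(1, Mul(I, Pow(15, Rational(1, 2)))), -16) = Add(Mul(I, Pow(15, Rational(1, 2))), -16) = Add(-16, Mul(I, Pow(15, Rational(1, 2))))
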